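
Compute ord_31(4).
5

31 is prime, so ord(4) divides φ(31) = 30.
Divisors of 30: 1, 2, 3, 5, 6, 10, 15, 30.
Repeated squaring: 4^1 ≡ 4, 4^2 ≡ 16, 4^4 ≡ 8, 4^8 ≡ 2, 4^16 ≡ 4 (mod 31).
Test 4^d mod 31 for each divisor d in increasing order:
4^1 ≡ 4
4^2 ≡ 16
4^3 = 4^2·4^1 ≡ 2
4^5 = 4^4·4^1 ≡ 1  ← first divisor giving 1
The order is 5.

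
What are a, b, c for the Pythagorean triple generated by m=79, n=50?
(3741, 7900, 8741)

Euclid's formula: a = m² - n², b = 2mn, c = m² + n²
m = 79, n = 50
a = 79² - 50² = 6241 - 2500 = 3741
b = 2 × 79 × 50 = 7900
c = 79² + 50² = 6241 + 2500 = 8741
Verification: 3741² + 7900² = 13995081 + 62410000 = 76405081 = 8741² ✓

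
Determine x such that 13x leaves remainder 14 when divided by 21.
x ≡ 14 (mod 21)

gcd(13, 21) = 1, which divides 14, so solutions exist.
Find 13^(-1) mod 21 by the extended Euclidean algorithm:
21 = 1 × 13 + 8  ⟹  8 = (1)·21 + (-1)·13
13 = 1 × 8 + 5  ⟹  5 = (-1)·21 + (2)·13
8 = 1 × 5 + 3  ⟹  3 = (2)·21 + (-3)·13
5 = 1 × 3 + 2  ⟹  2 = (-3)·21 + (5)·13
3 = 1 × 2 + 1  ⟹  1 = (5)·21 + (-8)·13
So (-8)·13 ≡ 1 (mod 21), i.e. 13^(-1) ≡ -8 ≡ 13 (mod 21).
x ≡ 13 × 14 = 182 ≡ 14 (mod 21).
Check: 13 × 14 = 182 ≡ 14 (mod 21).
Unique solution: x ≡ 14 (mod 21)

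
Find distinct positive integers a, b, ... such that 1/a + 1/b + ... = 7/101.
1/15 + 1/379 + 1/574185

Greedy algorithm:
7/101: ceiling(101/7) = 15, use 1/15
4/1515: ceiling(1515/4) = 379, use 1/379
1/574185: ceiling(574185/1) = 574185, use 1/574185
Result: 7/101 = 1/15 + 1/379 + 1/574185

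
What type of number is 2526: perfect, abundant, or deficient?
abundant

Proper divisors of 2526: sum = 1 + 2 + 3 + 6 + 421 + 842 + 1263 = 2538
Since 2538 > 2526, 2526 is abundant.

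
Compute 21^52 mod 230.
141

Repeated squaring. Binary of 52 = 110100.
21^1 ≡ 21 (mod 230); 21^2 ≡ 211 (mod 230); 21^4 ≡ 131 (mod 230); 21^8 ≡ 141 (mod 230); 21^16 ≡ 101 (mod 230); 21^32 ≡ 81 (mod 230)
21^52 = 21^4 × 21^16 × 21^32 ≡ 141 (mod 230)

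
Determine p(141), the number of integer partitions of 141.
16670689208

p(n) counts ways to write n as a sum of positive integers (order ignored).
Euler's pentagonal recurrence: p(k) = p(k-1) + p(k-2) - p(k-5) - p(k-7) + p(k-12) + p(k-15) - ... (offsets j(3j∓1)/2, signs ++--, p(0)=1, p(<0)=0).
DP table for k = 0..140: p(0)=1, p(1)=1, p(2)=2, p(3)=3, p(4)=5, p(5)=7, p(6)=11, p(7)=15, p(8)=22, p(9)=30, p(10)=42, p(11)=56, p(12)=77, p(13)=101, p(14)=135, p(15)=176, p(16)=231, p(17)=297, p(18)=385, p(19)=490, p(20)=627, p(21)=792, p(22)=1002, p(23)=1255, p(24)=1575, p(25)=1958, p(26)=2436, p(27)=3010, p(28)=3718, p(29)=4565, p(30)=5604, p(31)=6842, p(32)=8349, p(33)=10143, p(34)=12310, p(35)=14883, p(36)=17977, p(37)=21637, p(38)=26015, p(39)=31185, p(40)=37338, p(41)=44583, p(42)=53174, p(43)=63261, p(44)=75175, p(45)=89134, p(46)=105558, p(47)=124754, p(48)=147273, p(49)=173525, p(50)=204226, p(51)=239943, p(52)=281589, p(53)=329931, p(54)=386155, p(55)=451276, p(56)=526823, p(57)=614154, p(58)=715220, p(59)=831820, p(60)=966467, p(61)=1121505, p(62)=1300156, p(63)=1505499, p(64)=1741630, p(65)=2012558, p(66)=2323520, p(67)=2679689, p(68)=3087735, p(69)=3554345, p(70)=4087968, p(71)=4697205, p(72)=5392783, p(73)=6185689, p(74)=7089500, p(75)=8118264, p(76)=9289091, p(77)=10619863, p(78)=12132164, p(79)=13848650, p(80)=15796476, p(81)=18004327, p(82)=20506255, p(83)=23338469, p(84)=26543660, p(85)=30167357, p(86)=34262962, p(87)=38887673, p(88)=44108109, p(89)=49995925, p(90)=56634173, p(91)=64112359, p(92)=72533807, p(93)=82010177, p(94)=92669720, p(95)=104651419, p(96)=118114304, p(97)=133230930, p(98)=150198136, p(99)=169229875, p(100)=190569292, p(101)=214481126, p(102)=241265379, p(103)=271248950, p(104)=304801365, p(105)=342325709, p(106)=384276336, p(107)=431149389, p(108)=483502844, p(109)=541946240, p(110)=607163746, p(111)=679903203, p(112)=761002156, p(113)=851376628, p(114)=952050665, p(115)=1064144451, p(116)=1188908248, p(117)=1327710076, p(118)=1482074143, p(119)=1653668665, p(120)=1844349560, p(121)=2056148051, p(122)=2291320912, p(123)=2552338241, p(124)=2841940500, p(125)=3163127352, p(126)=3519222692, p(127)=3913864295, p(128)=4351078600, p(129)=4835271870, p(130)=5371315400, p(131)=5964539504, p(132)=6620830889, p(133)=7346629512, p(134)=8149040695, p(135)=9035836076, p(136)=10015581680, p(137)=11097645016, p(138)=12292341831, p(139)=13610949895, p(140)=15065878135.
Final step: p(141) = p(140) + p(139) - p(136) - p(134) + p(129) + p(126) - p(119) - p(115) + p(106) + p(101) - p(90) - p(84) + p(71) + p(64) - p(49) - p(41) + p(24) + p(15)
= 15065878135 + 13610949895 - 10015581680 - 8149040695 + 4835271870 + 3519222692 - 1653668665 - 1064144451 + 384276336 + 214481126 - 56634173 - 26543660 + 4697205 + 1741630 - 173525 - 44583 + 1575 + 176
= 16670689208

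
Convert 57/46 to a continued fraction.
[1; 4, 5, 2]

Euclidean algorithm steps:
57 = 1 × 46 + 11
46 = 4 × 11 + 2
11 = 5 × 2 + 1
2 = 2 × 1 + 0
Continued fraction: [1; 4, 5, 2]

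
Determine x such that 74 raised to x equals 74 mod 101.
1

Baby-step giant-step with step n = ⌈√101⌉ = 11.
Baby steps 74^j mod 101 (j:value) for j=0..10: 0:1, 1:74, 2:22, 3:12, 4:80, 5:62, 6:43, 7:51, 8:37, 9:11, 10:6.
h = 74 is already in the table at j=1, so x = 1.
Check: 74^1 ≡ 74 (mod 101).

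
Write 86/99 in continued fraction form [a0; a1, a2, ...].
[0; 1, 6, 1, 1, 1, 1, 2]

Euclidean algorithm steps:
86 = 0 × 99 + 86
99 = 1 × 86 + 13
86 = 6 × 13 + 8
13 = 1 × 8 + 5
8 = 1 × 5 + 3
5 = 1 × 3 + 2
3 = 1 × 2 + 1
2 = 2 × 1 + 0
Continued fraction: [0; 1, 6, 1, 1, 1, 1, 2]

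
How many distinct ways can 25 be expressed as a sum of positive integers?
1958

p(n) counts ways to write n as a sum of positive integers (order ignored).
Euler's pentagonal recurrence: p(k) = p(k-1) + p(k-2) - p(k-5) - p(k-7) + p(k-12) + p(k-15) - ... (offsets j(3j∓1)/2, signs ++--, p(0)=1, p(<0)=0).
DP table for k = 0..24: p(0)=1, p(1)=1, p(2)=2, p(3)=3, p(4)=5, p(5)=7, p(6)=11, p(7)=15, p(8)=22, p(9)=30, p(10)=42, p(11)=56, p(12)=77, p(13)=101, p(14)=135, p(15)=176, p(16)=231, p(17)=297, p(18)=385, p(19)=490, p(20)=627, p(21)=792, p(22)=1002, p(23)=1255, p(24)=1575.
Final step: p(25) = p(24) + p(23) - p(20) - p(18) + p(13) + p(10) - p(3)
= 1575 + 1255 - 627 - 385 + 101 + 42 - 3
= 1958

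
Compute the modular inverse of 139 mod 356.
251

gcd(139, 356) = 1, so the inverse exists.
Extended Euclidean algorithm on (356, 139):
356 = 2 × 139 + 78  ⟹  78 = (1)·356 + (-2)·139
139 = 1 × 78 + 61  ⟹  61 = (-1)·356 + (3)·139
78 = 1 × 61 + 17  ⟹  17 = (2)·356 + (-5)·139
61 = 3 × 17 + 10  ⟹  10 = (-7)·356 + (18)·139
17 = 1 × 10 + 7  ⟹  7 = (9)·356 + (-23)·139
10 = 1 × 7 + 3  ⟹  3 = (-16)·356 + (41)·139
7 = 2 × 3 + 1  ⟹  1 = (41)·356 + (-105)·139
So (-105)·139 ≡ 1 (mod 356), i.e. 139^(-1) ≡ -105 ≡ 251 (mod 356).
Check: 139 × 251 = 34889 ≡ 1 (mod 356)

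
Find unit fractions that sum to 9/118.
1/14 + 1/207 + 1/85491

Greedy algorithm:
9/118: ceiling(118/9) = 14, use 1/14
2/413: ceiling(413/2) = 207, use 1/207
1/85491: ceiling(85491/1) = 85491, use 1/85491
Result: 9/118 = 1/14 + 1/207 + 1/85491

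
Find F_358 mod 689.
564

Matrix identity: Q^n = [[F_(n+1), F_n], [F_n, F_(n-1)]] with Q = [[1,1],[1,0]].
n = 358 = 101100110₂. Square-and-multiply, entries mod 689:
Q^1 = [[1,1],[1,0]]
Q^2 = (Q^1)² = [[2,1],[1,1]]
Q^5 = (Q^2)²·Q = [[8,5],[5,3]]
Q^11 = (Q^5)²·Q = [[144,89],[89,55]]
Q^22 = (Q^11)² = [[408,486],[486,611]]
Q^44 = (Q^22)² = [[284,532],[532,441]]
Q^89 = (Q^44)²·Q = [[437,577],[577,549]]
Q^179 = (Q^89)²·Q = [[66,258],[258,497]]
Q^358 = (Q^179)² = [[642,564],[564,78]]
F_358 mod 689 = Q^358[0][1] = 564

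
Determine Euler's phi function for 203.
168

203 = 7 × 29
φ(n) = n × ∏(1 - 1/p) for each prime p dividing n
φ(203) = 203 × (1 - 1/7) × (1 - 1/29) = 168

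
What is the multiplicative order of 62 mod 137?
136

137 is prime, so ord(62) divides φ(137) = 136.
Divisors of 136: 1, 2, 4, 8, 17, 34, 68, 136.
Repeated squaring: 62^1 ≡ 62, 62^2 ≡ 8, 62^4 ≡ 64, 62^8 ≡ 123, 62^16 ≡ 59, 62^32 ≡ 56, 62^64 ≡ 122, 62^128 ≡ 88 (mod 137).
Test 62^d mod 137 for each divisor d in increasing order:
62^1 ≡ 62
62^2 ≡ 8
62^4 ≡ 64
62^8 ≡ 123
62^17 = 62^16·62^1 ≡ 96
62^34 = 62^32·62^2 ≡ 37
62^68 = 62^64·62^4 ≡ 136
62^136 = 62^128·62^8 ≡ 1  ← first divisor giving 1
The order is 136.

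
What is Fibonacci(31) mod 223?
18

Matrix identity: Q^n = [[F_(n+1), F_n], [F_n, F_(n-1)]] with Q = [[1,1],[1,0]].
n = 31 = 11111₂. Square-and-multiply, entries mod 223:
Q^1 = [[1,1],[1,0]]
Q^3 = (Q^1)²·Q = [[3,2],[2,1]]
Q^7 = (Q^3)²·Q = [[21,13],[13,8]]
Q^15 = (Q^7)²·Q = [[95,164],[164,154]]
Q^31 = (Q^15)²·Q = [[45,18],[18,27]]
F_31 mod 223 = Q^31[0][1] = 18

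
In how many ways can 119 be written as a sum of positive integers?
1653668665

p(n) counts ways to write n as a sum of positive integers (order ignored).
Euler's pentagonal recurrence: p(k) = p(k-1) + p(k-2) - p(k-5) - p(k-7) + p(k-12) + p(k-15) - ... (offsets j(3j∓1)/2, signs ++--, p(0)=1, p(<0)=0).
DP table for k = 0..118: p(0)=1, p(1)=1, p(2)=2, p(3)=3, p(4)=5, p(5)=7, p(6)=11, p(7)=15, p(8)=22, p(9)=30, p(10)=42, p(11)=56, p(12)=77, p(13)=101, p(14)=135, p(15)=176, p(16)=231, p(17)=297, p(18)=385, p(19)=490, p(20)=627, p(21)=792, p(22)=1002, p(23)=1255, p(24)=1575, p(25)=1958, p(26)=2436, p(27)=3010, p(28)=3718, p(29)=4565, p(30)=5604, p(31)=6842, p(32)=8349, p(33)=10143, p(34)=12310, p(35)=14883, p(36)=17977, p(37)=21637, p(38)=26015, p(39)=31185, p(40)=37338, p(41)=44583, p(42)=53174, p(43)=63261, p(44)=75175, p(45)=89134, p(46)=105558, p(47)=124754, p(48)=147273, p(49)=173525, p(50)=204226, p(51)=239943, p(52)=281589, p(53)=329931, p(54)=386155, p(55)=451276, p(56)=526823, p(57)=614154, p(58)=715220, p(59)=831820, p(60)=966467, p(61)=1121505, p(62)=1300156, p(63)=1505499, p(64)=1741630, p(65)=2012558, p(66)=2323520, p(67)=2679689, p(68)=3087735, p(69)=3554345, p(70)=4087968, p(71)=4697205, p(72)=5392783, p(73)=6185689, p(74)=7089500, p(75)=8118264, p(76)=9289091, p(77)=10619863, p(78)=12132164, p(79)=13848650, p(80)=15796476, p(81)=18004327, p(82)=20506255, p(83)=23338469, p(84)=26543660, p(85)=30167357, p(86)=34262962, p(87)=38887673, p(88)=44108109, p(89)=49995925, p(90)=56634173, p(91)=64112359, p(92)=72533807, p(93)=82010177, p(94)=92669720, p(95)=104651419, p(96)=118114304, p(97)=133230930, p(98)=150198136, p(99)=169229875, p(100)=190569292, p(101)=214481126, p(102)=241265379, p(103)=271248950, p(104)=304801365, p(105)=342325709, p(106)=384276336, p(107)=431149389, p(108)=483502844, p(109)=541946240, p(110)=607163746, p(111)=679903203, p(112)=761002156, p(113)=851376628, p(114)=952050665, p(115)=1064144451, p(116)=1188908248, p(117)=1327710076, p(118)=1482074143.
Final step: p(119) = p(118) + p(117) - p(114) - p(112) + p(107) + p(104) - p(97) - p(93) + p(84) + p(79) - p(68) - p(62) + p(49) + p(42) - p(27) - p(19) + p(2)
= 1482074143 + 1327710076 - 952050665 - 761002156 + 431149389 + 304801365 - 133230930 - 82010177 + 26543660 + 13848650 - 3087735 - 1300156 + 173525 + 53174 - 3010 - 490 + 2
= 1653668665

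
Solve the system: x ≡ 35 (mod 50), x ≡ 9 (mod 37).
1785

Using Chinese Remainder Theorem:
M = 50 × 37 = 1850
M1 = 37, M2 = 50
y1 = 37^(-1) mod 50 = 23
y2 = 50^(-1) mod 37 = 20
x = (35×37×23 + 9×50×20) mod 1850 = 1785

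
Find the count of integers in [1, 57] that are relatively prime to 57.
36

57 = 3 × 19
φ(n) = n × ∏(1 - 1/p) for each prime p dividing n
φ(57) = 57 × (1 - 1/3) × (1 - 1/19) = 36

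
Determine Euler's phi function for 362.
180

362 = 2 × 181
φ(n) = n × ∏(1 - 1/p) for each prime p dividing n
φ(362) = 362 × (1 - 1/2) × (1 - 1/181) = 180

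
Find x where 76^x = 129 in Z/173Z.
13

Baby-step giant-step with step n = ⌈√173⌉ = 14.
Baby steps 76^j mod 173 (j:value) for j=0..13: 0:1, 1:76, 2:67, 3:75, 4:164, 5:8, 6:89, 7:17, 8:81, 9:101, 10:64, 11:20, 12:136, 13:129.
h = 129 is already in the table at j=13, so x = 13.
Check: 76^13 ≡ 129 (mod 173).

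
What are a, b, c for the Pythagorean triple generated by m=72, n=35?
(3959, 5040, 6409)

Euclid's formula: a = m² - n², b = 2mn, c = m² + n²
m = 72, n = 35
a = 72² - 35² = 5184 - 1225 = 3959
b = 2 × 72 × 35 = 5040
c = 72² + 35² = 5184 + 1225 = 6409
Verification: 3959² + 5040² = 15673681 + 25401600 = 41075281 = 6409² ✓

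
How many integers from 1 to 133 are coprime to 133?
108

133 = 7 × 19
φ(n) = n × ∏(1 - 1/p) for each prime p dividing n
φ(133) = 133 × (1 - 1/7) × (1 - 1/19) = 108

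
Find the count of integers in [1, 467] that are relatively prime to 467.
466

467 = 467
φ(n) = n × ∏(1 - 1/p) for each prime p dividing n
φ(467) = 467 × (1 - 1/467) = 466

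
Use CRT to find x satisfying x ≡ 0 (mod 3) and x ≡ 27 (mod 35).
27

Using Chinese Remainder Theorem:
M = 3 × 35 = 105
M1 = 35, M2 = 3
y1 = 35^(-1) mod 3 = 2
y2 = 3^(-1) mod 35 = 12
x = (0×35×2 + 27×3×12) mod 105 = 27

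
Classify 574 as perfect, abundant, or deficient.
deficient

Proper divisors of 574: sum = 1 + 2 + 7 + 14 + 41 + 82 + 287 = 434
Since 434 < 574, 574 is deficient.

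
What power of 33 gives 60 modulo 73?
11

Baby-step giant-step with step n = ⌈√73⌉ = 9.
Baby steps 33^j mod 73 (j:value) for j=0..8: 0:1, 1:33, 2:67, 3:21, 4:36, 5:20, 6:3, 7:26, 8:55.
Giant-step multiplier: 33^(-9) ≡ 33^(72-9) = 33^63 ≡ 51 (mod 73).
Giant steps γ_i = 60·51^i mod 73: γ_0=60, γ_1=67 (in table at j=2).
x = i·n + j = 1·9 + 2 = 11.
Check: 33^11 ≡ 60 (mod 73).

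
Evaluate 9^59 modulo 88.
49

Repeated squaring. Binary of 59 = 111011.
9^1 ≡ 9 (mod 88); 9^2 ≡ 81 (mod 88); 9^4 ≡ 49 (mod 88); 9^8 ≡ 25 (mod 88); 9^16 ≡ 9 (mod 88); 9^32 ≡ 81 (mod 88)
9^59 = 9^1 × 9^2 × 9^8 × 9^16 × 9^32 ≡ 49 (mod 88)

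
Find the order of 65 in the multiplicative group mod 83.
41

83 is prime, so ord(65) divides φ(83) = 82.
Divisors of 82: 1, 2, 41, 82.
Repeated squaring: 65^1 ≡ 65, 65^2 ≡ 75, 65^4 ≡ 64, 65^8 ≡ 29, 65^16 ≡ 11, 65^32 ≡ 38, 65^64 ≡ 33 (mod 83).
Test 65^d mod 83 for each divisor d in increasing order:
65^1 ≡ 65
65^2 ≡ 75
65^41 = 65^32·65^8·65^1 ≡ 1  ← first divisor giving 1
The order is 41.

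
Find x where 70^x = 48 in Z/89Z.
71

Baby-step giant-step with step n = ⌈√89⌉ = 10.
Baby steps 70^j mod 89 (j:value) for j=0..9: 0:1, 1:70, 2:5, 3:83, 4:25, 5:59, 6:36, 7:28, 8:2, 9:51.
Giant-step multiplier: 70^(-10) ≡ 70^(88-10) = 70^78 ≡ 9 (mod 89).
Giant steps γ_i = 48·9^i mod 89: γ_0=48, γ_1=76, γ_2=61, γ_3=15, γ_4=46, γ_5=58, γ_6=77, γ_7=70 (in table at j=1).
x = i·n + j = 7·10 + 1 = 71.
Check: 70^71 ≡ 48 (mod 89).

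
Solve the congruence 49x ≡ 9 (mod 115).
x ≡ 26 (mod 115)

gcd(49, 115) = 1, which divides 9, so solutions exist.
Find 49^(-1) mod 115 by the extended Euclidean algorithm:
115 = 2 × 49 + 17  ⟹  17 = (1)·115 + (-2)·49
49 = 2 × 17 + 15  ⟹  15 = (-2)·115 + (5)·49
17 = 1 × 15 + 2  ⟹  2 = (3)·115 + (-7)·49
15 = 7 × 2 + 1  ⟹  1 = (-23)·115 + (54)·49
So (54)·49 ≡ 1 (mod 115), i.e. 49^(-1) ≡ 54 (mod 115).
x ≡ 54 × 9 = 486 ≡ 26 (mod 115).
Check: 49 × 26 = 1274 ≡ 9 (mod 115).
Unique solution: x ≡ 26 (mod 115)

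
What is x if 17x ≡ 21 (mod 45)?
x ≡ 33 (mod 45)

gcd(17, 45) = 1, which divides 21, so solutions exist.
Find 17^(-1) mod 45 by the extended Euclidean algorithm:
45 = 2 × 17 + 11  ⟹  11 = (1)·45 + (-2)·17
17 = 1 × 11 + 6  ⟹  6 = (-1)·45 + (3)·17
11 = 1 × 6 + 5  ⟹  5 = (2)·45 + (-5)·17
6 = 1 × 5 + 1  ⟹  1 = (-3)·45 + (8)·17
So (8)·17 ≡ 1 (mod 45), i.e. 17^(-1) ≡ 8 (mod 45).
x ≡ 8 × 21 = 168 ≡ 33 (mod 45).
Check: 17 × 33 = 561 ≡ 21 (mod 45).
Unique solution: x ≡ 33 (mod 45)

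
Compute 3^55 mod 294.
255

Repeated squaring. Binary of 55 = 110111.
3^1 ≡ 3 (mod 294); 3^2 ≡ 9 (mod 294); 3^4 ≡ 81 (mod 294); 3^8 ≡ 93 (mod 294); 3^16 ≡ 123 (mod 294); 3^32 ≡ 135 (mod 294)
3^55 = 3^1 × 3^2 × 3^4 × 3^16 × 3^32 ≡ 255 (mod 294)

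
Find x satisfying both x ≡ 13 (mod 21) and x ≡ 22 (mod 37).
244

Using Chinese Remainder Theorem:
M = 21 × 37 = 777
M1 = 37, M2 = 21
y1 = 37^(-1) mod 21 = 4
y2 = 21^(-1) mod 37 = 30
x = (13×37×4 + 22×21×30) mod 777 = 244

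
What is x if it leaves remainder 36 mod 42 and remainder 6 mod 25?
456

Using Chinese Remainder Theorem:
M = 42 × 25 = 1050
M1 = 25, M2 = 42
y1 = 25^(-1) mod 42 = 37
y2 = 42^(-1) mod 25 = 3
x = (36×25×37 + 6×42×3) mod 1050 = 456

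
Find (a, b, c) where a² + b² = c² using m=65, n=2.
(4221, 260, 4229)

Euclid's formula: a = m² - n², b = 2mn, c = m² + n²
m = 65, n = 2
a = 65² - 2² = 4225 - 4 = 4221
b = 2 × 65 × 2 = 260
c = 65² + 2² = 4225 + 4 = 4229
Verification: 4221² + 260² = 17816841 + 67600 = 17884441 = 4229² ✓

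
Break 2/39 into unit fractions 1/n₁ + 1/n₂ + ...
1/20 + 1/780

Greedy algorithm:
2/39: ceiling(39/2) = 20, use 1/20
1/780: ceiling(780/1) = 780, use 1/780
Result: 2/39 = 1/20 + 1/780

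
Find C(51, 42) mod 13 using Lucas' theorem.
12

Using Lucas' theorem:
Write n=51 and k=42 in base 13:
n in base 13: [3, 12]
k in base 13: [3, 3]
C(51,42) mod 13 = ∏ C(n_i, k_i) mod 13
Digit binomials (mod 13): C(3,3) = 1; C(12,3) = 220 ≡ 12
Product: 1 × 12 = 12 ≡ 12 (mod 13)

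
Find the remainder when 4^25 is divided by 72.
40

Repeated squaring. Binary of 25 = 11001.
4^1 ≡ 4 (mod 72); 4^2 ≡ 16 (mod 72); 4^4 ≡ 40 (mod 72); 4^8 ≡ 16 (mod 72); 4^16 ≡ 40 (mod 72)
4^25 = 4^1 × 4^8 × 4^16 ≡ 40 (mod 72)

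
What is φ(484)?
220

484 = 2^2 × 11^2
φ(n) = n × ∏(1 - 1/p) for each prime p dividing n
φ(484) = 484 × (1 - 1/2) × (1 - 1/11) = 220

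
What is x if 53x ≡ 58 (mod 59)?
x ≡ 10 (mod 59)

gcd(53, 59) = 1, which divides 58, so solutions exist.
Find 53^(-1) mod 59 by the extended Euclidean algorithm:
59 = 1 × 53 + 6  ⟹  6 = (1)·59 + (-1)·53
53 = 8 × 6 + 5  ⟹  5 = (-8)·59 + (9)·53
6 = 1 × 5 + 1  ⟹  1 = (9)·59 + (-10)·53
So (-10)·53 ≡ 1 (mod 59), i.e. 53^(-1) ≡ -10 ≡ 49 (mod 59).
x ≡ 49 × 58 = 2842 ≡ 10 (mod 59).
Check: 53 × 10 = 530 ≡ 58 (mod 59).
Unique solution: x ≡ 10 (mod 59)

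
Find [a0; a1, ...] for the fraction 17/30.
[0; 1, 1, 3, 4]

Euclidean algorithm steps:
17 = 0 × 30 + 17
30 = 1 × 17 + 13
17 = 1 × 13 + 4
13 = 3 × 4 + 1
4 = 4 × 1 + 0
Continued fraction: [0; 1, 1, 3, 4]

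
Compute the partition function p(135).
9035836076

p(n) counts ways to write n as a sum of positive integers (order ignored).
Euler's pentagonal recurrence: p(k) = p(k-1) + p(k-2) - p(k-5) - p(k-7) + p(k-12) + p(k-15) - ... (offsets j(3j∓1)/2, signs ++--, p(0)=1, p(<0)=0).
DP table for k = 0..134: p(0)=1, p(1)=1, p(2)=2, p(3)=3, p(4)=5, p(5)=7, p(6)=11, p(7)=15, p(8)=22, p(9)=30, p(10)=42, p(11)=56, p(12)=77, p(13)=101, p(14)=135, p(15)=176, p(16)=231, p(17)=297, p(18)=385, p(19)=490, p(20)=627, p(21)=792, p(22)=1002, p(23)=1255, p(24)=1575, p(25)=1958, p(26)=2436, p(27)=3010, p(28)=3718, p(29)=4565, p(30)=5604, p(31)=6842, p(32)=8349, p(33)=10143, p(34)=12310, p(35)=14883, p(36)=17977, p(37)=21637, p(38)=26015, p(39)=31185, p(40)=37338, p(41)=44583, p(42)=53174, p(43)=63261, p(44)=75175, p(45)=89134, p(46)=105558, p(47)=124754, p(48)=147273, p(49)=173525, p(50)=204226, p(51)=239943, p(52)=281589, p(53)=329931, p(54)=386155, p(55)=451276, p(56)=526823, p(57)=614154, p(58)=715220, p(59)=831820, p(60)=966467, p(61)=1121505, p(62)=1300156, p(63)=1505499, p(64)=1741630, p(65)=2012558, p(66)=2323520, p(67)=2679689, p(68)=3087735, p(69)=3554345, p(70)=4087968, p(71)=4697205, p(72)=5392783, p(73)=6185689, p(74)=7089500, p(75)=8118264, p(76)=9289091, p(77)=10619863, p(78)=12132164, p(79)=13848650, p(80)=15796476, p(81)=18004327, p(82)=20506255, p(83)=23338469, p(84)=26543660, p(85)=30167357, p(86)=34262962, p(87)=38887673, p(88)=44108109, p(89)=49995925, p(90)=56634173, p(91)=64112359, p(92)=72533807, p(93)=82010177, p(94)=92669720, p(95)=104651419, p(96)=118114304, p(97)=133230930, p(98)=150198136, p(99)=169229875, p(100)=190569292, p(101)=214481126, p(102)=241265379, p(103)=271248950, p(104)=304801365, p(105)=342325709, p(106)=384276336, p(107)=431149389, p(108)=483502844, p(109)=541946240, p(110)=607163746, p(111)=679903203, p(112)=761002156, p(113)=851376628, p(114)=952050665, p(115)=1064144451, p(116)=1188908248, p(117)=1327710076, p(118)=1482074143, p(119)=1653668665, p(120)=1844349560, p(121)=2056148051, p(122)=2291320912, p(123)=2552338241, p(124)=2841940500, p(125)=3163127352, p(126)=3519222692, p(127)=3913864295, p(128)=4351078600, p(129)=4835271870, p(130)=5371315400, p(131)=5964539504, p(132)=6620830889, p(133)=7346629512, p(134)=8149040695.
Final step: p(135) = p(134) + p(133) - p(130) - p(128) + p(123) + p(120) - p(113) - p(109) + p(100) + p(95) - p(84) - p(78) + p(65) + p(58) - p(43) - p(35) + p(18) + p(9)
= 8149040695 + 7346629512 - 5371315400 - 4351078600 + 2552338241 + 1844349560 - 851376628 - 541946240 + 190569292 + 104651419 - 26543660 - 12132164 + 2012558 + 715220 - 63261 - 14883 + 385 + 30
= 9035836076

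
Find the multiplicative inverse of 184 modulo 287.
39

gcd(184, 287) = 1, so the inverse exists.
Extended Euclidean algorithm on (287, 184):
287 = 1 × 184 + 103  ⟹  103 = (1)·287 + (-1)·184
184 = 1 × 103 + 81  ⟹  81 = (-1)·287 + (2)·184
103 = 1 × 81 + 22  ⟹  22 = (2)·287 + (-3)·184
81 = 3 × 22 + 15  ⟹  15 = (-7)·287 + (11)·184
22 = 1 × 15 + 7  ⟹  7 = (9)·287 + (-14)·184
15 = 2 × 7 + 1  ⟹  1 = (-25)·287 + (39)·184
So (39)·184 ≡ 1 (mod 287), i.e. 184^(-1) ≡ 39 (mod 287).
Check: 184 × 39 = 7176 ≡ 1 (mod 287)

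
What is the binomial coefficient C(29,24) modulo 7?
0

Using Lucas' theorem:
Write n=29 and k=24 in base 7:
n in base 7: [4, 1]
k in base 7: [3, 3]
C(29,24) mod 7 = ∏ C(n_i, k_i) mod 7
Digit binomials (mod 7): C(4,3) = 4; C(1,3) = 0 (k_i > n_i)
Product: 4 × 0 = 0 ≡ 0 (mod 7)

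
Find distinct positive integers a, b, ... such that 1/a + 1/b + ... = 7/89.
1/13 + 1/579 + 1/669903

Greedy algorithm:
7/89: ceiling(89/7) = 13, use 1/13
2/1157: ceiling(1157/2) = 579, use 1/579
1/669903: ceiling(669903/1) = 669903, use 1/669903
Result: 7/89 = 1/13 + 1/579 + 1/669903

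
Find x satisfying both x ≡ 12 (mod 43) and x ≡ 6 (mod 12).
270

Using Chinese Remainder Theorem:
M = 43 × 12 = 516
M1 = 12, M2 = 43
y1 = 12^(-1) mod 43 = 18
y2 = 43^(-1) mod 12 = 7
x = (12×12×18 + 6×43×7) mod 516 = 270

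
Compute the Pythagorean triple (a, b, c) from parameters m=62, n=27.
(3115, 3348, 4573)

Euclid's formula: a = m² - n², b = 2mn, c = m² + n²
m = 62, n = 27
a = 62² - 27² = 3844 - 729 = 3115
b = 2 × 62 × 27 = 3348
c = 62² + 27² = 3844 + 729 = 4573
Verification: 3115² + 3348² = 9703225 + 11209104 = 20912329 = 4573² ✓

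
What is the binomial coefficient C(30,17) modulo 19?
0

Using Lucas' theorem:
Write n=30 and k=17 in base 19:
n in base 19: [1, 11]
k in base 19: [0, 17]
C(30,17) mod 19 = ∏ C(n_i, k_i) mod 19
Digit binomials (mod 19): C(1,0) = 1; C(11,17) = 0 (k_i > n_i)
Product: 1 × 0 = 0 ≡ 0 (mod 19)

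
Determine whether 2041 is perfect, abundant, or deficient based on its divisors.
deficient

Proper divisors of 2041: sum = 1 + 13 + 157 = 171
Since 171 < 2041, 2041 is deficient.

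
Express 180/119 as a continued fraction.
[1; 1, 1, 19, 3]

Euclidean algorithm steps:
180 = 1 × 119 + 61
119 = 1 × 61 + 58
61 = 1 × 58 + 3
58 = 19 × 3 + 1
3 = 3 × 1 + 0
Continued fraction: [1; 1, 1, 19, 3]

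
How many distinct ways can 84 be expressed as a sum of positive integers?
26543660

p(n) counts ways to write n as a sum of positive integers (order ignored).
Euler's pentagonal recurrence: p(k) = p(k-1) + p(k-2) - p(k-5) - p(k-7) + p(k-12) + p(k-15) - ... (offsets j(3j∓1)/2, signs ++--, p(0)=1, p(<0)=0).
DP table for k = 0..83: p(0)=1, p(1)=1, p(2)=2, p(3)=3, p(4)=5, p(5)=7, p(6)=11, p(7)=15, p(8)=22, p(9)=30, p(10)=42, p(11)=56, p(12)=77, p(13)=101, p(14)=135, p(15)=176, p(16)=231, p(17)=297, p(18)=385, p(19)=490, p(20)=627, p(21)=792, p(22)=1002, p(23)=1255, p(24)=1575, p(25)=1958, p(26)=2436, p(27)=3010, p(28)=3718, p(29)=4565, p(30)=5604, p(31)=6842, p(32)=8349, p(33)=10143, p(34)=12310, p(35)=14883, p(36)=17977, p(37)=21637, p(38)=26015, p(39)=31185, p(40)=37338, p(41)=44583, p(42)=53174, p(43)=63261, p(44)=75175, p(45)=89134, p(46)=105558, p(47)=124754, p(48)=147273, p(49)=173525, p(50)=204226, p(51)=239943, p(52)=281589, p(53)=329931, p(54)=386155, p(55)=451276, p(56)=526823, p(57)=614154, p(58)=715220, p(59)=831820, p(60)=966467, p(61)=1121505, p(62)=1300156, p(63)=1505499, p(64)=1741630, p(65)=2012558, p(66)=2323520, p(67)=2679689, p(68)=3087735, p(69)=3554345, p(70)=4087968, p(71)=4697205, p(72)=5392783, p(73)=6185689, p(74)=7089500, p(75)=8118264, p(76)=9289091, p(77)=10619863, p(78)=12132164, p(79)=13848650, p(80)=15796476, p(81)=18004327, p(82)=20506255, p(83)=23338469.
Final step: p(84) = p(83) + p(82) - p(79) - p(77) + p(72) + p(69) - p(62) - p(58) + p(49) + p(44) - p(33) - p(27) + p(14) + p(7)
= 23338469 + 20506255 - 13848650 - 10619863 + 5392783 + 3554345 - 1300156 - 715220 + 173525 + 75175 - 10143 - 3010 + 135 + 15
= 26543660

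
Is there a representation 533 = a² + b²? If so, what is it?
2² + 23² (a=2, b=23)

Factorization: 533 = 13 × 41
By Fermat: n is sum of two squares iff every prime p ≡ 3 (mod 4) appears to even power.
All primes ≡ 3 (mod 4) appear to even power.
Search a = 0, 1, 2, … for 533 - a² a perfect square: first hit at a = 2: 533 - 4 = 529 = 23².
533 = 2² + 23² = 4 + 529 ✓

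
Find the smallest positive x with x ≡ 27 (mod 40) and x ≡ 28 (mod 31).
307

Using Chinese Remainder Theorem:
M = 40 × 31 = 1240
M1 = 31, M2 = 40
y1 = 31^(-1) mod 40 = 31
y2 = 40^(-1) mod 31 = 7
x = (27×31×31 + 28×40×7) mod 1240 = 307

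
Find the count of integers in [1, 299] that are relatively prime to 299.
264

299 = 13 × 23
φ(n) = n × ∏(1 - 1/p) for each prime p dividing n
φ(299) = 299 × (1 - 1/13) × (1 - 1/23) = 264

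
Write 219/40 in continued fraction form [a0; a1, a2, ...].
[5; 2, 9, 2]

Euclidean algorithm steps:
219 = 5 × 40 + 19
40 = 2 × 19 + 2
19 = 9 × 2 + 1
2 = 2 × 1 + 0
Continued fraction: [5; 2, 9, 2]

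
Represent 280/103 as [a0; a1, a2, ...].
[2; 1, 2, 1, 1, 4, 3]

Euclidean algorithm steps:
280 = 2 × 103 + 74
103 = 1 × 74 + 29
74 = 2 × 29 + 16
29 = 1 × 16 + 13
16 = 1 × 13 + 3
13 = 4 × 3 + 1
3 = 3 × 1 + 0
Continued fraction: [2; 1, 2, 1, 1, 4, 3]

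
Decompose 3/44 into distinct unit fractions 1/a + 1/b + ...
1/15 + 1/660

Greedy algorithm:
3/44: ceiling(44/3) = 15, use 1/15
1/660: ceiling(660/1) = 660, use 1/660
Result: 3/44 = 1/15 + 1/660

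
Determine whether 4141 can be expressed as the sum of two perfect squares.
35² + 54² (a=35, b=54)

Factorization: 4141 = 41 × 101
By Fermat: n is sum of two squares iff every prime p ≡ 3 (mod 4) appears to even power.
All primes ≡ 3 (mod 4) appear to even power.
Search a = 0, 1, 2, … for 4141 - a² a perfect square: first hit at a = 35: 4141 - 1225 = 2916 = 54².
4141 = 35² + 54² = 1225 + 2916 ✓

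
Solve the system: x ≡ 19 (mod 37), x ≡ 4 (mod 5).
19

Using Chinese Remainder Theorem:
M = 37 × 5 = 185
M1 = 5, M2 = 37
y1 = 5^(-1) mod 37 = 15
y2 = 37^(-1) mod 5 = 3
x = (19×5×15 + 4×37×3) mod 185 = 19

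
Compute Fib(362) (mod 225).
181

Matrix identity: Q^n = [[F_(n+1), F_n], [F_n, F_(n-1)]] with Q = [[1,1],[1,0]].
n = 362 = 101101010₂. Square-and-multiply, entries mod 225:
Q^1 = [[1,1],[1,0]]
Q^2 = (Q^1)² = [[2,1],[1,1]]
Q^5 = (Q^2)²·Q = [[8,5],[5,3]]
Q^11 = (Q^5)²·Q = [[144,89],[89,55]]
Q^22 = (Q^11)² = [[82,161],[161,146]]
Q^45 = (Q^22)²·Q = [[53,20],[20,33]]
Q^90 = (Q^45)² = [[59,145],[145,139]]
Q^181 = (Q^90)²·Q = [[116,206],[206,135]]
Q^362 = (Q^181)² = [[92,181],[181,136]]
F_362 mod 225 = Q^362[0][1] = 181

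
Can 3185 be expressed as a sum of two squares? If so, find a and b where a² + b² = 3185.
7² + 56² (a=7, b=56)

Factorization: 3185 = 5 × 7^2 × 13
By Fermat: n is sum of two squares iff every prime p ≡ 3 (mod 4) appears to even power.
All primes ≡ 3 (mod 4) appear to even power.
Search a = 0, 1, 2, … for 3185 - a² a perfect square: first hit at a = 7: 3185 - 49 = 3136 = 56².
3185 = 7² + 56² = 49 + 3136 ✓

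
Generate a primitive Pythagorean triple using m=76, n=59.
(2295, 8968, 9257)

Euclid's formula: a = m² - n², b = 2mn, c = m² + n²
m = 76, n = 59
a = 76² - 59² = 5776 - 3481 = 2295
b = 2 × 76 × 59 = 8968
c = 76² + 59² = 5776 + 3481 = 9257
Verification: 2295² + 8968² = 5267025 + 80425024 = 85692049 = 9257² ✓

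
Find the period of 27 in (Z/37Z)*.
6

37 is prime, so ord(27) divides φ(37) = 36.
Divisors of 36: 1, 2, 3, 4, 6, 9, 12, 18, 36.
Repeated squaring: 27^1 ≡ 27, 27^2 ≡ 26, 27^4 ≡ 10, 27^8 ≡ 26, 27^16 ≡ 10, 27^32 ≡ 26 (mod 37).
Test 27^d mod 37 for each divisor d in increasing order:
27^1 ≡ 27
27^2 ≡ 26
27^3 = 27^2·27^1 ≡ 36
27^4 ≡ 10
27^6 = 27^4·27^2 ≡ 1  ← first divisor giving 1
The order is 6.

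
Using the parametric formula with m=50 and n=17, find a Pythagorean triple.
(2211, 1700, 2789)

Euclid's formula: a = m² - n², b = 2mn, c = m² + n²
m = 50, n = 17
a = 50² - 17² = 2500 - 289 = 2211
b = 2 × 50 × 17 = 1700
c = 50² + 17² = 2500 + 289 = 2789
Verification: 2211² + 1700² = 4888521 + 2890000 = 7778521 = 2789² ✓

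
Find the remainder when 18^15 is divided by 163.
141

Repeated squaring. Binary of 15 = 1111.
18^1 ≡ 18 (mod 163); 18^2 ≡ 161 (mod 163); 18^4 ≡ 4 (mod 163); 18^8 ≡ 16 (mod 163)
18^15 = 18^1 × 18^2 × 18^4 × 18^8 ≡ 141 (mod 163)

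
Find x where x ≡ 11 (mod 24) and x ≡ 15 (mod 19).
395

Using Chinese Remainder Theorem:
M = 24 × 19 = 456
M1 = 19, M2 = 24
y1 = 19^(-1) mod 24 = 19
y2 = 24^(-1) mod 19 = 4
x = (11×19×19 + 15×24×4) mod 456 = 395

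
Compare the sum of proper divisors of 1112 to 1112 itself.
deficient

Proper divisors of 1112: sum = 1 + 2 + 4 + 8 + 139 + 278 + 556 = 988
Since 988 < 1112, 1112 is deficient.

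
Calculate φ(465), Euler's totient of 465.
240

465 = 3 × 5 × 31
φ(n) = n × ∏(1 - 1/p) for each prime p dividing n
φ(465) = 465 × (1 - 1/3) × (1 - 1/5) × (1 - 1/31) = 240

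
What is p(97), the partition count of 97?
133230930

p(n) counts ways to write n as a sum of positive integers (order ignored).
Euler's pentagonal recurrence: p(k) = p(k-1) + p(k-2) - p(k-5) - p(k-7) + p(k-12) + p(k-15) - ... (offsets j(3j∓1)/2, signs ++--, p(0)=1, p(<0)=0).
DP table for k = 0..96: p(0)=1, p(1)=1, p(2)=2, p(3)=3, p(4)=5, p(5)=7, p(6)=11, p(7)=15, p(8)=22, p(9)=30, p(10)=42, p(11)=56, p(12)=77, p(13)=101, p(14)=135, p(15)=176, p(16)=231, p(17)=297, p(18)=385, p(19)=490, p(20)=627, p(21)=792, p(22)=1002, p(23)=1255, p(24)=1575, p(25)=1958, p(26)=2436, p(27)=3010, p(28)=3718, p(29)=4565, p(30)=5604, p(31)=6842, p(32)=8349, p(33)=10143, p(34)=12310, p(35)=14883, p(36)=17977, p(37)=21637, p(38)=26015, p(39)=31185, p(40)=37338, p(41)=44583, p(42)=53174, p(43)=63261, p(44)=75175, p(45)=89134, p(46)=105558, p(47)=124754, p(48)=147273, p(49)=173525, p(50)=204226, p(51)=239943, p(52)=281589, p(53)=329931, p(54)=386155, p(55)=451276, p(56)=526823, p(57)=614154, p(58)=715220, p(59)=831820, p(60)=966467, p(61)=1121505, p(62)=1300156, p(63)=1505499, p(64)=1741630, p(65)=2012558, p(66)=2323520, p(67)=2679689, p(68)=3087735, p(69)=3554345, p(70)=4087968, p(71)=4697205, p(72)=5392783, p(73)=6185689, p(74)=7089500, p(75)=8118264, p(76)=9289091, p(77)=10619863, p(78)=12132164, p(79)=13848650, p(80)=15796476, p(81)=18004327, p(82)=20506255, p(83)=23338469, p(84)=26543660, p(85)=30167357, p(86)=34262962, p(87)=38887673, p(88)=44108109, p(89)=49995925, p(90)=56634173, p(91)=64112359, p(92)=72533807, p(93)=82010177, p(94)=92669720, p(95)=104651419, p(96)=118114304.
Final step: p(97) = p(96) + p(95) - p(92) - p(90) + p(85) + p(82) - p(75) - p(71) + p(62) + p(57) - p(46) - p(40) + p(27) + p(20) - p(5)
= 118114304 + 104651419 - 72533807 - 56634173 + 30167357 + 20506255 - 8118264 - 4697205 + 1300156 + 614154 - 105558 - 37338 + 3010 + 627 - 7
= 133230930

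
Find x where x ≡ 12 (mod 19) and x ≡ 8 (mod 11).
107

Using Chinese Remainder Theorem:
M = 19 × 11 = 209
M1 = 11, M2 = 19
y1 = 11^(-1) mod 19 = 7
y2 = 19^(-1) mod 11 = 7
x = (12×11×7 + 8×19×7) mod 209 = 107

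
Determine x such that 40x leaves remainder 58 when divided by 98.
x ≡ 48 (mod 49)

gcd(40, 98) = 2, which divides 58, so solutions exist.
Divide through by 2: 20x ≡ 29 (mod 49).
Find 20^(-1) mod 49 by the extended Euclidean algorithm:
49 = 2 × 20 + 9  ⟹  9 = (1)·49 + (-2)·20
20 = 2 × 9 + 2  ⟹  2 = (-2)·49 + (5)·20
9 = 4 × 2 + 1  ⟹  1 = (9)·49 + (-22)·20
So (-22)·20 ≡ 1 (mod 49), i.e. 20^(-1) ≡ -22 ≡ 27 (mod 49).
x ≡ 27 × 29 = 783 ≡ 48 (mod 49).
Check: 40 × 48 = 1920 ≡ 58 (mod 98).
x ≡ 48 (mod 49), giving 2 solutions mod 98.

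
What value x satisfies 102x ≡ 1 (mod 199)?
80

gcd(102, 199) = 1, so the inverse exists.
Extended Euclidean algorithm on (199, 102):
199 = 1 × 102 + 97  ⟹  97 = (1)·199 + (-1)·102
102 = 1 × 97 + 5  ⟹  5 = (-1)·199 + (2)·102
97 = 19 × 5 + 2  ⟹  2 = (20)·199 + (-39)·102
5 = 2 × 2 + 1  ⟹  1 = (-41)·199 + (80)·102
So (80)·102 ≡ 1 (mod 199), i.e. 102^(-1) ≡ 80 (mod 199).
Check: 102 × 80 = 8160 ≡ 1 (mod 199)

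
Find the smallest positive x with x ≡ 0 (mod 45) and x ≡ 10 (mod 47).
1890

Using Chinese Remainder Theorem:
M = 45 × 47 = 2115
M1 = 47, M2 = 45
y1 = 47^(-1) mod 45 = 23
y2 = 45^(-1) mod 47 = 23
x = (0×47×23 + 10×45×23) mod 2115 = 1890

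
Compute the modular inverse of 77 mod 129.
62

gcd(77, 129) = 1, so the inverse exists.
Extended Euclidean algorithm on (129, 77):
129 = 1 × 77 + 52  ⟹  52 = (1)·129 + (-1)·77
77 = 1 × 52 + 25  ⟹  25 = (-1)·129 + (2)·77
52 = 2 × 25 + 2  ⟹  2 = (3)·129 + (-5)·77
25 = 12 × 2 + 1  ⟹  1 = (-37)·129 + (62)·77
So (62)·77 ≡ 1 (mod 129), i.e. 77^(-1) ≡ 62 (mod 129).
Check: 77 × 62 = 4774 ≡ 1 (mod 129)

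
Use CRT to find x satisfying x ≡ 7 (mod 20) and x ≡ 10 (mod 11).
87

Using Chinese Remainder Theorem:
M = 20 × 11 = 220
M1 = 11, M2 = 20
y1 = 11^(-1) mod 20 = 11
y2 = 20^(-1) mod 11 = 5
x = (7×11×11 + 10×20×5) mod 220 = 87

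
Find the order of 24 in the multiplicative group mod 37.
36

37 is prime, so ord(24) divides φ(37) = 36.
Divisors of 36: 1, 2, 3, 4, 6, 9, 12, 18, 36.
Repeated squaring: 24^1 ≡ 24, 24^2 ≡ 21, 24^4 ≡ 34, 24^8 ≡ 9, 24^16 ≡ 7, 24^32 ≡ 12 (mod 37).
Test 24^d mod 37 for each divisor d in increasing order:
24^1 ≡ 24
24^2 ≡ 21
24^3 = 24^2·24^1 ≡ 23
24^4 ≡ 34
24^6 = 24^4·24^2 ≡ 11
24^9 = 24^8·24^1 ≡ 31
24^12 = 24^8·24^4 ≡ 10
24^18 = 24^16·24^2 ≡ 36
24^36 = 24^32·24^4 ≡ 1  ← first divisor giving 1
The order is 36.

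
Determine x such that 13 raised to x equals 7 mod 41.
9

Baby-step giant-step with step n = ⌈√41⌉ = 7.
Baby steps 13^j mod 41 (j:value) for j=0..6: 0:1, 1:13, 2:5, 3:24, 4:25, 5:38, 6:2.
Giant-step multiplier: 13^(-7) ≡ 13^(40-7) = 13^33 ≡ 30 (mod 41).
Giant steps γ_i = 7·30^i mod 41: γ_0=7, γ_1=5 (in table at j=2).
x = i·n + j = 1·7 + 2 = 9.
Check: 13^9 ≡ 7 (mod 41).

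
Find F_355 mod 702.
437

Matrix identity: Q^n = [[F_(n+1), F_n], [F_n, F_(n-1)]] with Q = [[1,1],[1,0]].
n = 355 = 101100011₂. Square-and-multiply, entries mod 702:
Q^1 = [[1,1],[1,0]]
Q^2 = (Q^1)² = [[2,1],[1,1]]
Q^5 = (Q^2)²·Q = [[8,5],[5,3]]
Q^11 = (Q^5)²·Q = [[144,89],[89,55]]
Q^22 = (Q^11)² = [[577,161],[161,416]]
Q^44 = (Q^22)² = [[128,519],[519,311]]
Q^88 = (Q^44)² = [[31,393],[393,340]]
Q^177 = (Q^88)²·Q = [[55,268],[268,489]]
Q^355 = (Q^177)²·Q = [[213,437],[437,478]]
F_355 mod 702 = Q^355[0][1] = 437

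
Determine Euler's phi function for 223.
222

223 = 223
φ(n) = n × ∏(1 - 1/p) for each prime p dividing n
φ(223) = 223 × (1 - 1/223) = 222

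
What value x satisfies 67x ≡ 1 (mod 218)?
205

gcd(67, 218) = 1, so the inverse exists.
Extended Euclidean algorithm on (218, 67):
218 = 3 × 67 + 17  ⟹  17 = (1)·218 + (-3)·67
67 = 3 × 17 + 16  ⟹  16 = (-3)·218 + (10)·67
17 = 1 × 16 + 1  ⟹  1 = (4)·218 + (-13)·67
So (-13)·67 ≡ 1 (mod 218), i.e. 67^(-1) ≡ -13 ≡ 205 (mod 218).
Check: 67 × 205 = 13735 ≡ 1 (mod 218)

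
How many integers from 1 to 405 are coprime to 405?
216

405 = 3^4 × 5
φ(n) = n × ∏(1 - 1/p) for each prime p dividing n
φ(405) = 405 × (1 - 1/3) × (1 - 1/5) = 216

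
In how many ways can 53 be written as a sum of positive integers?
329931

p(n) counts ways to write n as a sum of positive integers (order ignored).
Euler's pentagonal recurrence: p(k) = p(k-1) + p(k-2) - p(k-5) - p(k-7) + p(k-12) + p(k-15) - ... (offsets j(3j∓1)/2, signs ++--, p(0)=1, p(<0)=0).
DP table for k = 0..52: p(0)=1, p(1)=1, p(2)=2, p(3)=3, p(4)=5, p(5)=7, p(6)=11, p(7)=15, p(8)=22, p(9)=30, p(10)=42, p(11)=56, p(12)=77, p(13)=101, p(14)=135, p(15)=176, p(16)=231, p(17)=297, p(18)=385, p(19)=490, p(20)=627, p(21)=792, p(22)=1002, p(23)=1255, p(24)=1575, p(25)=1958, p(26)=2436, p(27)=3010, p(28)=3718, p(29)=4565, p(30)=5604, p(31)=6842, p(32)=8349, p(33)=10143, p(34)=12310, p(35)=14883, p(36)=17977, p(37)=21637, p(38)=26015, p(39)=31185, p(40)=37338, p(41)=44583, p(42)=53174, p(43)=63261, p(44)=75175, p(45)=89134, p(46)=105558, p(47)=124754, p(48)=147273, p(49)=173525, p(50)=204226, p(51)=239943, p(52)=281589.
Final step: p(53) = p(52) + p(51) - p(48) - p(46) + p(41) + p(38) - p(31) - p(27) + p(18) + p(13) - p(2)
= 281589 + 239943 - 147273 - 105558 + 44583 + 26015 - 6842 - 3010 + 385 + 101 - 2
= 329931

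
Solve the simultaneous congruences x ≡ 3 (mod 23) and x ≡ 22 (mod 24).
118

Using Chinese Remainder Theorem:
M = 23 × 24 = 552
M1 = 24, M2 = 23
y1 = 24^(-1) mod 23 = 1
y2 = 23^(-1) mod 24 = 23
x = (3×24×1 + 22×23×23) mod 552 = 118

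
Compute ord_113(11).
56

113 is prime, so ord(11) divides φ(113) = 112.
Divisors of 112: 1, 2, 4, 7, 8, 14, 16, 28, 56, 112.
Repeated squaring: 11^1 ≡ 11, 11^2 ≡ 8, 11^4 ≡ 64, 11^8 ≡ 28, 11^16 ≡ 106, 11^32 ≡ 49, 11^64 ≡ 28 (mod 113).
Test 11^d mod 113 for each divisor d in increasing order:
11^1 ≡ 11
11^2 ≡ 8
11^4 ≡ 64
11^7 = 11^4·11^2·11^1 ≡ 95
11^8 ≡ 28
11^14 = 11^8·11^4·11^2 ≡ 98
11^16 ≡ 106
11^28 = 11^16·11^8·11^4 ≡ 112
11^56 = 11^32·11^16·11^8 ≡ 1  ← first divisor giving 1
The order is 56.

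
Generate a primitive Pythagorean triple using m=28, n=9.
(703, 504, 865)

Euclid's formula: a = m² - n², b = 2mn, c = m² + n²
m = 28, n = 9
a = 28² - 9² = 784 - 81 = 703
b = 2 × 28 × 9 = 504
c = 28² + 9² = 784 + 81 = 865
Verification: 703² + 504² = 494209 + 254016 = 748225 = 865² ✓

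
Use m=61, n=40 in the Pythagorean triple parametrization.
(2121, 4880, 5321)

Euclid's formula: a = m² - n², b = 2mn, c = m² + n²
m = 61, n = 40
a = 61² - 40² = 3721 - 1600 = 2121
b = 2 × 61 × 40 = 4880
c = 61² + 40² = 3721 + 1600 = 5321
Verification: 2121² + 4880² = 4498641 + 23814400 = 28313041 = 5321² ✓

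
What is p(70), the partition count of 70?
4087968

p(n) counts ways to write n as a sum of positive integers (order ignored).
Euler's pentagonal recurrence: p(k) = p(k-1) + p(k-2) - p(k-5) - p(k-7) + p(k-12) + p(k-15) - ... (offsets j(3j∓1)/2, signs ++--, p(0)=1, p(<0)=0).
DP table for k = 0..69: p(0)=1, p(1)=1, p(2)=2, p(3)=3, p(4)=5, p(5)=7, p(6)=11, p(7)=15, p(8)=22, p(9)=30, p(10)=42, p(11)=56, p(12)=77, p(13)=101, p(14)=135, p(15)=176, p(16)=231, p(17)=297, p(18)=385, p(19)=490, p(20)=627, p(21)=792, p(22)=1002, p(23)=1255, p(24)=1575, p(25)=1958, p(26)=2436, p(27)=3010, p(28)=3718, p(29)=4565, p(30)=5604, p(31)=6842, p(32)=8349, p(33)=10143, p(34)=12310, p(35)=14883, p(36)=17977, p(37)=21637, p(38)=26015, p(39)=31185, p(40)=37338, p(41)=44583, p(42)=53174, p(43)=63261, p(44)=75175, p(45)=89134, p(46)=105558, p(47)=124754, p(48)=147273, p(49)=173525, p(50)=204226, p(51)=239943, p(52)=281589, p(53)=329931, p(54)=386155, p(55)=451276, p(56)=526823, p(57)=614154, p(58)=715220, p(59)=831820, p(60)=966467, p(61)=1121505, p(62)=1300156, p(63)=1505499, p(64)=1741630, p(65)=2012558, p(66)=2323520, p(67)=2679689, p(68)=3087735, p(69)=3554345.
Final step: p(70) = p(69) + p(68) - p(65) - p(63) + p(58) + p(55) - p(48) - p(44) + p(35) + p(30) - p(19) - p(13) + p(0)
= 3554345 + 3087735 - 2012558 - 1505499 + 715220 + 451276 - 147273 - 75175 + 14883 + 5604 - 490 - 101 + 1
= 4087968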